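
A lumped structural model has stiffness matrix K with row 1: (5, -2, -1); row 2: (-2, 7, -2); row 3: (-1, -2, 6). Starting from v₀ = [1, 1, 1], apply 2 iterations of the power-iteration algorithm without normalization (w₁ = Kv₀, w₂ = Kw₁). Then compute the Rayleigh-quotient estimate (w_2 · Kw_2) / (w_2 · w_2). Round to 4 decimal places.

λ ≈ 4.2703

w1 = Kv₀ = (5·1 + (-2)·1 + (-1)·1; (-2)·1 + 7·1 + (-2)·1; (-1)·1 + (-2)·1 + 6·1) = (2, 3, 3)
w2 = Kw1 = (5·2 + (-2)·3 + (-1)·3; (-2)·2 + 7·3 + (-2)·3; (-1)·2 + (-2)·3 + 6·3) = (1, 11, 10)
Kw2 = (-27, 55, 37)
w2·Kw2 = 1·(-27) + 11·55 + 10·37 = 948; w2·w2 = 1·1 + 11·11 + 10·10 = 222
λ ≈ 948/222 = 4.2703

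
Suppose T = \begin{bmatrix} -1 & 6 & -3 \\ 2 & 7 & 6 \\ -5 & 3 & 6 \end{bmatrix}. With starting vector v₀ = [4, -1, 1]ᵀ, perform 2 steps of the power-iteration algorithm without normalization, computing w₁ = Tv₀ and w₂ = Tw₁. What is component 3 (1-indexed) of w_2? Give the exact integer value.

-16

w1 = Tv₀ = (-13, 7, -17)
w2 = Tw1 = (106, -79, -16)
The requested component of w2 is -16.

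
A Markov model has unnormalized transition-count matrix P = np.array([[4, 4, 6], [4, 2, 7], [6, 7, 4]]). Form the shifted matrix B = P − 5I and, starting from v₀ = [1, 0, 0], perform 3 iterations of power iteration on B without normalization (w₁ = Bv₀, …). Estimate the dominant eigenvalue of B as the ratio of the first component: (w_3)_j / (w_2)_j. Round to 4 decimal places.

B = P − 5I has rows (-1, 4, 6); (4, -3, 7); (6, 7, -1)
w1 = Bv₀ = ((-1)·1 + 4·0 + 6·0; 4·1 + (-3)·0 + 7·0; 6·1 + 7·0 + (-1)·0) = (-1, 4, 6)
w2 = Bw1 = ((-1)·(-1) + 4·4 + 6·6; 4·(-1) + (-3)·4 + 7·6; 6·(-1) + 7·4 + (-1)·6) = (53, 26, 16)
w3 = Bw2 = (147, 246, 484)
Ratio: 147/53 = 2.7736

2.7736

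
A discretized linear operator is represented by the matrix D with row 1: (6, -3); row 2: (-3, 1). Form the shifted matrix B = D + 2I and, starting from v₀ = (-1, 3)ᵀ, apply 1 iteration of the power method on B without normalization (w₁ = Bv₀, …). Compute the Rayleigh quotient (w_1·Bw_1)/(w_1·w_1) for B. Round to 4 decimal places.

9.1640

B = D + 2I has rows (8, -3); (-3, 3)
w1 = Bv₀ = (8·(-1) + (-3)·3; (-3)·(-1) + 3·3) = (-17, 12)
Bw1 = (-172, 87)
w1·Bw1 = 3968; w1·w1 = 433; μ ≈ 3968/433 = 9.1640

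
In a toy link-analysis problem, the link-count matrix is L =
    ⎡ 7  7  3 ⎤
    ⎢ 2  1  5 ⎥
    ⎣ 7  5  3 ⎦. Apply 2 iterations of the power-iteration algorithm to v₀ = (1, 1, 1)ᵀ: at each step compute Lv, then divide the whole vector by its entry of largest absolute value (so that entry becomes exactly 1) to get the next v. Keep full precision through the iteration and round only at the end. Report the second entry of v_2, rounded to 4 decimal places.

0.5318

Lv0 = (17.00000, 8.00000, 15.00000); divide by 17.00000 → v1 = (1.00000, 0.47059, 0.88235)
Lv1 = (12.94118, 6.88235, 12.00000); divide by 12.94118 → v2 = (1.00000, 0.53182, 0.92727)
Requested entry of v2: 117/220 = 0.5318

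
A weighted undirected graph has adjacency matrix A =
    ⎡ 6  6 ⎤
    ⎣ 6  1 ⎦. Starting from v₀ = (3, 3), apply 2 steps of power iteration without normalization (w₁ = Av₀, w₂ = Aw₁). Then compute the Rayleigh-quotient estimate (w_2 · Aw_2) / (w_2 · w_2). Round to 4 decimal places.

w1 = Av₀ = (36, 21)
w2 = Aw1 = (342, 237)
Aw2 = (3474, 2289)
w2·Aw2 = 342·3474 + 237·2289 = 1730601; w2·w2 = 342·342 + 237·237 = 173133
λ ≈ 1730601/173133 = 9.9958

9.9958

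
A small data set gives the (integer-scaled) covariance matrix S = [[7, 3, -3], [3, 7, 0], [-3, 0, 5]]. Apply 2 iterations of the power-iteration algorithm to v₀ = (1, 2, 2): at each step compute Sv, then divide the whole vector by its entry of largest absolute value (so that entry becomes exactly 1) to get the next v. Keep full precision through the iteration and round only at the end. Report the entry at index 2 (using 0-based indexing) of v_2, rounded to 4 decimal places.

Sv0 = (7.00000, 17.00000, 7.00000); divide by 17.00000 → v1 = (0.41176, 1.00000, 0.41176)
Sv1 = (4.64706, 8.23529, 0.82353); divide by 8.23529 → v2 = (0.56429, 1.00000, 0.10000)
Requested entry of v2: 14/140 = 0.1000

0.1000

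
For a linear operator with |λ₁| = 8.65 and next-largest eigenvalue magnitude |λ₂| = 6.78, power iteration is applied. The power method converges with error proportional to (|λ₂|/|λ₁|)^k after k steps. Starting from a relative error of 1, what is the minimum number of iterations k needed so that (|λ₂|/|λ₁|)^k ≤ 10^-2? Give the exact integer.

|λ₂/λ₁| = 6.78/8.65 = 0.78382
Need k ≥ ln(10^-2) / ln(0.78382) = -4.6052 / -0.2436 ≈ 18.906
Smallest integer k satisfying the bound: 19

19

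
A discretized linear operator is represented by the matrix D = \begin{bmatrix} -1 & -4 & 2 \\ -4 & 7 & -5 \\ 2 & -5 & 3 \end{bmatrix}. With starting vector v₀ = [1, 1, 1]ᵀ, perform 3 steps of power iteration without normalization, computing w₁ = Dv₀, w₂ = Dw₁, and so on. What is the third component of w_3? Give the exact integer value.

w1 = Dv₀ = (-3, -2, 0)
w2 = Dw1 = (11, -2, 4)
w3 = Dw2 = (5, -78, 44)
The requested component of w3 is 44.

44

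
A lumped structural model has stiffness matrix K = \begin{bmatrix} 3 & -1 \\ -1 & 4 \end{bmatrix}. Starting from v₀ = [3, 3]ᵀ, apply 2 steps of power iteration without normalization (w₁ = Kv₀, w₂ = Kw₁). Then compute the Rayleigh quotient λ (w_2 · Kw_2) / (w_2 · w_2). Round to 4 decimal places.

λ ≈ 3.3670

w1 = Kv₀ = (3·3 + (-1)·3; (-1)·3 + 4·3) = (6, 9)
w2 = Kw1 = (3·6 + (-1)·9; (-1)·6 + 4·9) = (9, 30)
Kw2 = (-3, 111)
w2·Kw2 = 9·(-3) + 30·111 = 3303; w2·w2 = 9·9 + 30·30 = 981
λ ≈ 3303/981 = 3.3670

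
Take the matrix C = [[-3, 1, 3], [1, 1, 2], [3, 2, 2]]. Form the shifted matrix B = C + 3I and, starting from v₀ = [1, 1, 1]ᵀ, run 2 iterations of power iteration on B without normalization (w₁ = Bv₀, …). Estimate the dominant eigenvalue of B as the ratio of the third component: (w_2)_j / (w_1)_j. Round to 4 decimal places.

μ ≈ 7.6000

B = C + 3I has rows (0, 1, 3); (1, 4, 2); (3, 2, 5)
w1 = Bv₀ = (0·1 + 1·1 + 3·1; 1·1 + 4·1 + 2·1; 3·1 + 2·1 + 5·1) = (4, 7, 10)
w2 = Bw1 = (0·4 + 1·7 + 3·10; 1·4 + 4·7 + 2·10; 3·4 + 2·7 + 5·10) = (37, 52, 76)
Ratio: 76/10 = 7.6000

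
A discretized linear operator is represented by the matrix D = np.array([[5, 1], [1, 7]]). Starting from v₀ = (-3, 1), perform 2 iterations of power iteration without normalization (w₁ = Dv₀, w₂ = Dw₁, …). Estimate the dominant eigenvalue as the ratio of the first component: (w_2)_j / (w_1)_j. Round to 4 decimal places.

w1 = Dv₀ = (-14, 4)
w2 = Dw1 = (-66, 14)
Ratio at component: -66 / -14 = 4.7143

4.7143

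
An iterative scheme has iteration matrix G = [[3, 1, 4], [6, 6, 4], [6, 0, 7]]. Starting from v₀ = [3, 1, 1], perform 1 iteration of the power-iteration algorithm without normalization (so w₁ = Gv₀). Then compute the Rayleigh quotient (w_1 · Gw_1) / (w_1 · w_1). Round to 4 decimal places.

w1 = Gv₀ = (3·3 + 1·1 + 4·1; 6·3 + 6·1 + 4·1; 6·3 + 0·1 + 7·1) = (14, 28, 25)
Gw1 = (170, 352, 259)
w1·Gw1 = 14·170 + 28·352 + 25·259 = 18711; w1·w1 = 14·14 + 28·28 + 25·25 = 1605
λ ≈ 18711/1605 = 11.6579

λ ≈ 11.6579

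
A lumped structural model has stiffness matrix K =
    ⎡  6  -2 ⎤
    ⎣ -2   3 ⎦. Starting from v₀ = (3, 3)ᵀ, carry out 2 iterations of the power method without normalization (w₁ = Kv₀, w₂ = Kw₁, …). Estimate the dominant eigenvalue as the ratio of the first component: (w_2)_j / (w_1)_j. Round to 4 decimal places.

5.5000

w1 = Kv₀ = (12, 3)
w2 = Kw1 = (66, -15)
Ratio at component: 66 / 12 = 5.5000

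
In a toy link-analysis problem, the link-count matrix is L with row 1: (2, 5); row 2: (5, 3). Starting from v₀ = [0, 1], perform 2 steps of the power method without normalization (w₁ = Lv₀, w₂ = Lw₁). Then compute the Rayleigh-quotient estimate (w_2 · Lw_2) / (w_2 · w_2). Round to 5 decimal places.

w1 = Lv₀ = (5, 3)
w2 = Lw1 = (25, 34)
Lw2 = (220, 227)
w2·Lw2 = 25·220 + 34·227 = 13218; w2·w2 = 25·25 + 34·34 = 1781
λ ≈ 13218/1781 = 7.42167

λ ≈ 7.42167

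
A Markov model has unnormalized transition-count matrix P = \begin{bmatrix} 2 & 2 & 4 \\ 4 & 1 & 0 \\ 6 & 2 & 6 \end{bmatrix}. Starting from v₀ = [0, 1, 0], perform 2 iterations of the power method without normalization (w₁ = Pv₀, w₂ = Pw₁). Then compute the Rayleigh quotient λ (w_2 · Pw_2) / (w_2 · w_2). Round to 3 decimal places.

9.856

w1 = Pv₀ = (2, 1, 2)
w2 = Pw1 = (14, 9, 26)
Pw2 = (150, 65, 258)
w2·Pw2 = 14·150 + 9·65 + 26·258 = 9393; w2·w2 = 14·14 + 9·9 + 26·26 = 953
λ ≈ 9393/953 = 9.856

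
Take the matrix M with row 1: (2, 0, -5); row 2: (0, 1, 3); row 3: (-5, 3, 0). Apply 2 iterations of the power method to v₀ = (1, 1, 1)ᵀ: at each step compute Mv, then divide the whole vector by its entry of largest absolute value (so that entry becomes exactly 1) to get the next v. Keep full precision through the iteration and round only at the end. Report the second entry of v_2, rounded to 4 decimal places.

Mv0 = (-3.00000, 4.00000, -2.00000); divide by 4.00000 → v1 = (-0.75000, 1.00000, -0.50000)
Mv1 = (1.00000, -0.50000, 6.75000); divide by 6.75000 → v2 = (0.14815, -0.07407, 1.00000)
Requested entry of v2: -2/27 = -0.0741

-0.0741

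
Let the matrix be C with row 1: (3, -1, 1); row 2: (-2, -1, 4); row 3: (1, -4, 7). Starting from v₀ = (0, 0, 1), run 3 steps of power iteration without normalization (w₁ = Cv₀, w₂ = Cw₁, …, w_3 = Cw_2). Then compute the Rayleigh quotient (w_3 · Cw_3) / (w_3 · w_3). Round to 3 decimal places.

4.569

w1 = Cv₀ = (1, 4, 7)
w2 = Cw1 = (6, 22, 34)
w3 = Cw2 = (30, 102, 156)
Cw3 = (144, 462, 714)
w3·Cw3 = 30·144 + 102·462 + 156·714 = 162828; w3·w3 = 30·30 + 102·102 + 156·156 = 35640
λ ≈ 162828/35640 = 4.569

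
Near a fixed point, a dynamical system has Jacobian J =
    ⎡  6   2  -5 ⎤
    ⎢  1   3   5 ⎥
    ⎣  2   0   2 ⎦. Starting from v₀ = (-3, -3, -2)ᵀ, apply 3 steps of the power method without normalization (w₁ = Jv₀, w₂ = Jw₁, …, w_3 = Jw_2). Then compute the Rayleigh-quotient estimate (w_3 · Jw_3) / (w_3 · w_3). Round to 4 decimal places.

w1 = Jv₀ = (6·(-3) + 2·(-3) + (-5)·(-2); 1·(-3) + 3·(-3) + 5·(-2); 2·(-3) + 0·(-3) + 2·(-2)) = (-14, -22, -10)
w2 = Jw1 = (6·(-14) + 2·(-22) + (-5)·(-10); 1·(-14) + 3·(-22) + 5·(-10); 2·(-14) + 0·(-22) + 2·(-10)) = (-78, -130, -48)
w3 = Jw2 = (-488, -708, -252)
Jw3 = (-3084, -3872, -1480)
w3·Jw3 = (-488)·(-3084) + (-708)·(-3872) + (-252)·(-1480) = 4619328; w3·w3 = (-488)·(-488) + (-708)·(-708) + (-252)·(-252) = 802912
λ ≈ 4619328/802912 = 5.7532

5.7532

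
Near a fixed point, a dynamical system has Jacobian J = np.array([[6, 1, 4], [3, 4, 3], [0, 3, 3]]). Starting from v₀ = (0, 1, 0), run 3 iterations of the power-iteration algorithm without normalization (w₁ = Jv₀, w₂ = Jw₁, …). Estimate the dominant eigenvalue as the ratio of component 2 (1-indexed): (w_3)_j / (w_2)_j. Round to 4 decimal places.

w1 = Jv₀ = (6·0 + 1·1 + 4·0; 3·0 + 4·1 + 3·0; 0·0 + 3·1 + 3·0) = (1, 4, 3)
w2 = Jw1 = (6·1 + 1·4 + 4·3; 3·1 + 4·4 + 3·3; 0·1 + 3·4 + 3·3) = (22, 28, 21)
w3 = Jw2 = (244, 241, 147)
Ratio at component: 241 / 28 = 8.6071

λ ≈ 8.6071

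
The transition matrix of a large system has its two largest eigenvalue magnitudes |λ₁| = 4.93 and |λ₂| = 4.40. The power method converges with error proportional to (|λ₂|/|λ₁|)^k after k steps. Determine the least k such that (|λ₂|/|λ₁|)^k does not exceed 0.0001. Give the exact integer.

|λ₂/λ₁| = 4.40/4.93 = 0.89249
Need k ≥ ln(0.0001) / ln(0.89249) = -9.2103 / -0.1137 ≈ 80.981
Smallest integer k satisfying the bound: 81

81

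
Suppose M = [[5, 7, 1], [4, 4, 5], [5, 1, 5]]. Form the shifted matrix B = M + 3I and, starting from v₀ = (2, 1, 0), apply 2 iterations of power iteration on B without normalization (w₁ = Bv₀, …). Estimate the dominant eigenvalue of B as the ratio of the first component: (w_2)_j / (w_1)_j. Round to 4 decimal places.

B = M + 3I has rows (8, 7, 1); (4, 7, 5); (5, 1, 8)
w1 = Bv₀ = (8·2 + 7·1 + 1·0; 4·2 + 7·1 + 5·0; 5·2 + 1·1 + 8·0) = (23, 15, 11)
w2 = Bw1 = (8·23 + 7·15 + 1·11; 4·23 + 7·15 + 5·11; 5·23 + 1·15 + 8·11) = (300, 252, 218)
Ratio: 300/23 = 13.0435

13.0435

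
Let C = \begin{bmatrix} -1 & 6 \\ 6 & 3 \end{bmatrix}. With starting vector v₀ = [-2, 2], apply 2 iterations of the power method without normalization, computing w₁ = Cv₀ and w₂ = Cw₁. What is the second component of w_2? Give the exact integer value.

66

w1 = Cv₀ = (14, -6)
w2 = Cw1 = (-50, 66)
The requested component of w2 is 66.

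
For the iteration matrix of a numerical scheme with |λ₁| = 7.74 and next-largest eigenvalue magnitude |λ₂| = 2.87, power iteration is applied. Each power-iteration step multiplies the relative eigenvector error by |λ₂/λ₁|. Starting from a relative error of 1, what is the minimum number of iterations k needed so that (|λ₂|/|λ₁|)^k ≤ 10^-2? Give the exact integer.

5

|λ₂/λ₁| = 2.87/7.74 = 0.37080
Need k ≥ ln(10^-2) / ln(0.37080) = -4.6052 / -0.9921 ≈ 4.642
Smallest integer k satisfying the bound: 5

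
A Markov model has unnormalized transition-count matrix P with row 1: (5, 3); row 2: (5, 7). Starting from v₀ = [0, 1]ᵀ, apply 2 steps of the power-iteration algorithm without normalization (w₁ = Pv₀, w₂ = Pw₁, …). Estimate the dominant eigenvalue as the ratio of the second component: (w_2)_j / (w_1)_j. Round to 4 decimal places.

9.1429

w1 = Pv₀ = (3, 7)
w2 = Pw1 = (36, 64)
Ratio at component: 64 / 7 = 9.1429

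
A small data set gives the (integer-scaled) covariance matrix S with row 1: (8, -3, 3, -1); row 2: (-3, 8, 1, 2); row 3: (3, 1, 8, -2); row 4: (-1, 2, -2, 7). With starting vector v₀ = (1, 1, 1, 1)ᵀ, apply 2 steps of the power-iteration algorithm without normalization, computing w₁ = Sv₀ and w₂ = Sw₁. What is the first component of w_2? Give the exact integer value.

56

w1 = Sv₀ = (8·1 + (-3)·1 + 3·1 + (-1)·1; (-3)·1 + 8·1 + 1·1 + 2·1; 3·1 + 1·1 + 8·1 + (-2)·1; (-1)·1 + 2·1 + (-2)·1 + 7·1) = (7, 8, 10, 6)
w2 = Sw1 = (8·7 + (-3)·8 + 3·10 + (-1)·6; (-3)·7 + 8·8 + 1·10 + 2·6; 3·7 + 1·8 + 8·10 + (-2)·6; (-1)·7 + 2·8 + (-2)·10 + 7·6) = (56, 65, 97, 31)
The requested component of w2 is 56.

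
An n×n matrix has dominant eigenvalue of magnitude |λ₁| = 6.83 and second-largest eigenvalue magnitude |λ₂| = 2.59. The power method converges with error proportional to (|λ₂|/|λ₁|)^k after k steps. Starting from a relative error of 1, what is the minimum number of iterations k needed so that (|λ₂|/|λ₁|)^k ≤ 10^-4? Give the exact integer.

10

|λ₂/λ₁| = 2.59/6.83 = 0.37921
Need k ≥ ln(10^-4) / ln(0.37921) = -9.2103 / -0.9697 ≈ 9.498
Smallest integer k satisfying the bound: 10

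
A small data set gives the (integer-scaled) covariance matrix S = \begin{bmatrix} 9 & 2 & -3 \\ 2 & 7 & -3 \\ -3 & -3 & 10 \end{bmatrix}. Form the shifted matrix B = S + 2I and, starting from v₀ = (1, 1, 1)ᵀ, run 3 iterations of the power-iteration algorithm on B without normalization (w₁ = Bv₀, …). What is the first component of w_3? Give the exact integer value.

1282

B = S + 2I has rows (11, 2, -3); (2, 9, -3); (-3, -3, 12)
w1 = Bv₀ = (11·1 + 2·1 + (-3)·1; 2·1 + 9·1 + (-3)·1; (-3)·1 + (-3)·1 + 12·1) = (10, 8, 6)
w2 = Bw1 = (11·10 + 2·8 + (-3)·6; 2·10 + 9·8 + (-3)·6; (-3)·10 + (-3)·8 + 12·6) = (108, 74, 18)
w3 = Bw2 = (1282, 828, -330)
Requested component of w3: 1282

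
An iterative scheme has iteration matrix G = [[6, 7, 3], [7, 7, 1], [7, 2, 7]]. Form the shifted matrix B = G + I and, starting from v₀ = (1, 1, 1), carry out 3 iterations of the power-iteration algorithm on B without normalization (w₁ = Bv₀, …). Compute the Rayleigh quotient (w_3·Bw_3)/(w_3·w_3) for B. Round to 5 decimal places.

μ ≈ 16.62134

B = G + I has rows (7, 7, 3); (7, 8, 1); (7, 2, 8)
w1 = Bv₀ = (7·1 + 7·1 + 3·1; 7·1 + 8·1 + 1·1; 7·1 + 2·1 + 8·1) = (17, 16, 17)
w2 = Bw1 = (7·17 + 7·16 + 3·17; 7·17 + 8·16 + 1·17; 7·17 + 2·16 + 8·17) = (282, 264, 287)
w3 = Bw2 = (4683, 4373, 4798)
Bw3 = (77786, 72563, 79911)
w3·Bw3 = 1065002815; w3·w3 = 64074422; μ ≈ 1065002815/64074422 = 16.62134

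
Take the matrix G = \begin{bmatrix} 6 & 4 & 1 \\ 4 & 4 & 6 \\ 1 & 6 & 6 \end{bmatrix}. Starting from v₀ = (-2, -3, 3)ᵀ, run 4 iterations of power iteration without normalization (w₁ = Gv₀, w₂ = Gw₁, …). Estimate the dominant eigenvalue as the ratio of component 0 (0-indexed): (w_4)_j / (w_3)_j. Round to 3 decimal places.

w1 = Gv₀ = (6·(-2) + 4·(-3) + 1·3; 4·(-2) + 4·(-3) + 6·3; 1·(-2) + 6·(-3) + 6·3) = (-21, -2, -2)
w2 = Gw1 = (6·(-21) + 4·(-2) + 1·(-2); 4·(-21) + 4·(-2) + 6·(-2); 1·(-21) + 6·(-2) + 6·(-2)) = (-136, -104, -45)
w3 = Gw2 = (-1277, -1230, -1030)
w4 = Gw3 = (-13612, -16208, -14837)
Ratio at component: -13612 / -1277 = 10.659

λ ≈ 10.659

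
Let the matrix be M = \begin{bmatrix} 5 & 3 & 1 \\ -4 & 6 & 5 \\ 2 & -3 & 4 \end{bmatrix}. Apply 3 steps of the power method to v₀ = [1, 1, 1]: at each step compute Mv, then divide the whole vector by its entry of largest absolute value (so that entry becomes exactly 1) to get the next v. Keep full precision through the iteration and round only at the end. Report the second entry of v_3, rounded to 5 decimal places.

-0.25180

Mv0 = (9.000000, 7.000000, 3.000000); divide by 9.000000 → v1 = (1.000000, 0.777778, 0.333333)
Mv1 = (7.666667, 2.333333, 1.000000); divide by 7.666667 → v2 = (1.000000, 0.304348, 0.130435)
Mv2 = (6.043478, -1.521739, 1.608696); divide by 6.043478 → v3 = (1.000000, -0.251799, 0.266187)
Requested entry of v3: -105/417 = -0.25180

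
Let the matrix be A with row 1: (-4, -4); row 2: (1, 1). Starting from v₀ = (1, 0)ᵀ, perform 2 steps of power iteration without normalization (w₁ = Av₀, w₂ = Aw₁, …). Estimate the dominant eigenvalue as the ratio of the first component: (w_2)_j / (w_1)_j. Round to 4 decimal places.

w1 = Av₀ = ((-4)·1 + (-4)·0; 1·1 + 1·0) = (-4, 1)
w2 = Aw1 = ((-4)·(-4) + (-4)·1; 1·(-4) + 1·1) = (12, -3)
Ratio at component: 12 / -4 = -3.0000

-3.0000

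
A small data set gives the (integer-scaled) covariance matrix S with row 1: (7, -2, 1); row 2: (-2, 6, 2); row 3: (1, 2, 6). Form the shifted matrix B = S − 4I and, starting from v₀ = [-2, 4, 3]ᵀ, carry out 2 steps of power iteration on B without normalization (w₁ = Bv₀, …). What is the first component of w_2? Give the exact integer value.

-57

B = S − 4I has rows (3, -2, 1); (-2, 2, 2); (1, 2, 2)
w1 = Bv₀ = (-11, 18, 12)
w2 = Bw1 = (-57, 82, 49)
Requested component of w2: -57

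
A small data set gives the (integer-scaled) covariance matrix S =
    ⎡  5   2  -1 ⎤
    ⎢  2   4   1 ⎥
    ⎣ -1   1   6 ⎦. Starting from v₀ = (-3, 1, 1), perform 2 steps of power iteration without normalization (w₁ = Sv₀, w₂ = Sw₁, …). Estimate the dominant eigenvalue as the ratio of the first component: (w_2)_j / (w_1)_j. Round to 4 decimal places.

λ ≈ 5.8571

w1 = Sv₀ = (5·(-3) + 2·1 + (-1)·1; 2·(-3) + 4·1 + 1·1; (-1)·(-3) + 1·1 + 6·1) = (-14, -1, 10)
w2 = Sw1 = (5·(-14) + 2·(-1) + (-1)·10; 2·(-14) + 4·(-1) + 1·10; (-1)·(-14) + 1·(-1) + 6·10) = (-82, -22, 73)
Ratio at component: -82 / -14 = 5.8571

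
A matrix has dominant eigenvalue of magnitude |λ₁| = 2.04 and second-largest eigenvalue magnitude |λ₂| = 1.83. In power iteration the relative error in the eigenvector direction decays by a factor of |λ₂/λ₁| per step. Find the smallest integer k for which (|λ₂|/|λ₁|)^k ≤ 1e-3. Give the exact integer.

|λ₂/λ₁| = 1.83/2.04 = 0.89706
Need k ≥ ln(1e-3) / ln(0.89706) = -6.9078 / -0.1086 ≈ 63.588
Smallest integer k satisfying the bound: 64

64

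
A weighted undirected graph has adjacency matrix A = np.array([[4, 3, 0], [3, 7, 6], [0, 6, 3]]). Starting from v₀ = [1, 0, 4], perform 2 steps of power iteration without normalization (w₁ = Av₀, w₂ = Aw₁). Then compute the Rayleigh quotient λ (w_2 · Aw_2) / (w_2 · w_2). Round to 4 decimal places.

λ ≈ 12.0551

w1 = Av₀ = (4·1 + 3·0 + 0·4; 3·1 + 7·0 + 6·4; 0·1 + 6·0 + 3·4) = (4, 27, 12)
w2 = Aw1 = (4·4 + 3·27 + 0·12; 3·4 + 7·27 + 6·12; 0·4 + 6·27 + 3·12) = (97, 273, 198)
Aw2 = (1207, 3390, 2232)
w2·Aw2 = 97·1207 + 273·3390 + 198·2232 = 1484485; w2·w2 = 97·97 + 273·273 + 198·198 = 123142
λ ≈ 1484485/123142 = 12.0551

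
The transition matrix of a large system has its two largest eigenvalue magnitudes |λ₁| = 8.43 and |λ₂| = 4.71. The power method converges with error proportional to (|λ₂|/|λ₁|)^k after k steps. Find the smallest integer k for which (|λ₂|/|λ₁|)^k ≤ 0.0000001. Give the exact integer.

28

|λ₂/λ₁| = 4.71/8.43 = 0.55872
Need k ≥ ln(0.0000001) / ln(0.55872) = -16.1181 / -0.5821 ≈ 27.689
Smallest integer k satisfying the bound: 28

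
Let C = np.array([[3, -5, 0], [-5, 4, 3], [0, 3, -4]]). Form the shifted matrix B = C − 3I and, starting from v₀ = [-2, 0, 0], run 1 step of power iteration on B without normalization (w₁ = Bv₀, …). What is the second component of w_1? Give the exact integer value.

10

B = C − 3I has rows (0, -5, 0); (-5, 1, 3); (0, 3, -7)
w1 = Bv₀ = (0·(-2) + (-5)·0 + 0·0; (-5)·(-2) + 1·0 + 3·0; 0·(-2) + 3·0 + (-7)·0) = (0, 10, 0)
Requested component of w1: 10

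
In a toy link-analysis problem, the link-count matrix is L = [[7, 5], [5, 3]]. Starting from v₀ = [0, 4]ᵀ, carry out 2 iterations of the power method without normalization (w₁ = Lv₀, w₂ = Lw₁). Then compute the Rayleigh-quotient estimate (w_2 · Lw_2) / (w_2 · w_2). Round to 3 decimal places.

10.385

w1 = Lv₀ = (20, 12)
w2 = Lw1 = (200, 136)
Lw2 = (2080, 1408)
w2·Lw2 = 200·2080 + 136·1408 = 607488; w2·w2 = 200·200 + 136·136 = 58496
λ ≈ 607488/58496 = 10.385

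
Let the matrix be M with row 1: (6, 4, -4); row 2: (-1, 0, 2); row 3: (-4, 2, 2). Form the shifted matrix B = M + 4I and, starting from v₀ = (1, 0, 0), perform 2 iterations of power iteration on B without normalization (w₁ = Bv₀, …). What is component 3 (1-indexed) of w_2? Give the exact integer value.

B = M + 4I has rows (10, 4, -4); (-1, 4, 2); (-4, 2, 6)
w1 = Bv₀ = (10, -1, -4)
w2 = Bw1 = (112, -22, -66)
Requested component of w2: -66

-66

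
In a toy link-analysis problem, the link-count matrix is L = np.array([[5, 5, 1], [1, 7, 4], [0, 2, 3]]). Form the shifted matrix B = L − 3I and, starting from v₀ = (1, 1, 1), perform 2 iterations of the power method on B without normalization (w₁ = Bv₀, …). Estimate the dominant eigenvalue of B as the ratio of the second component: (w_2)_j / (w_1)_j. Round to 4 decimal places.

B = L − 3I has rows (2, 5, 1); (1, 4, 4); (0, 2, 0)
w1 = Bv₀ = (2·1 + 5·1 + 1·1; 1·1 + 4·1 + 4·1; 0·1 + 2·1 + 0·1) = (8, 9, 2)
w2 = Bw1 = (2·8 + 5·9 + 1·2; 1·8 + 4·9 + 4·2; 0·8 + 2·9 + 0·2) = (63, 52, 18)
Ratio: 52/9 = 5.7778

5.7778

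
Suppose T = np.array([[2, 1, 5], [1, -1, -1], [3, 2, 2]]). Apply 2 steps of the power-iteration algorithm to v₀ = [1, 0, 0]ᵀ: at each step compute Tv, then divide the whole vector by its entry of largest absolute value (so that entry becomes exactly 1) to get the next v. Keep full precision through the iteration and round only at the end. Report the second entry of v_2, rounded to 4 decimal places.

Tv0 = (2.00000, 1.00000, 3.00000); divide by 3.00000 → v1 = (0.66667, 0.33333, 1.00000)
Tv1 = (6.66667, -0.66667, 4.66667); divide by 6.66667 → v2 = (1.00000, -0.10000, 0.70000)
Requested entry of v2: -2/20 = -0.1000

-0.1000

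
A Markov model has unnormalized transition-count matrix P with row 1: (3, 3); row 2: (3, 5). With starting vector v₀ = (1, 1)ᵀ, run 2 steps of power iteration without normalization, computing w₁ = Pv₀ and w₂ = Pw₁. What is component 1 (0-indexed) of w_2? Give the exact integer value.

58

w1 = Pv₀ = (3·1 + 3·1; 3·1 + 5·1) = (6, 8)
w2 = Pw1 = (3·6 + 3·8; 3·6 + 5·8) = (42, 58)
The requested component of w2 is 58.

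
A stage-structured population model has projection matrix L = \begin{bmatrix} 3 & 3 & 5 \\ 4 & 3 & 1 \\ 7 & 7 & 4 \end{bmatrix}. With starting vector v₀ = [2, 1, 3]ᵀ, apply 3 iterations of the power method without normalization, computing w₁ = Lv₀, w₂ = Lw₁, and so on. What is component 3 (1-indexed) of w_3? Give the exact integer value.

w1 = Lv₀ = (24, 14, 33)
w2 = Lw1 = (279, 171, 398)
w3 = Lw2 = (3340, 2027, 4742)
The requested component of w3 is 4742.

4742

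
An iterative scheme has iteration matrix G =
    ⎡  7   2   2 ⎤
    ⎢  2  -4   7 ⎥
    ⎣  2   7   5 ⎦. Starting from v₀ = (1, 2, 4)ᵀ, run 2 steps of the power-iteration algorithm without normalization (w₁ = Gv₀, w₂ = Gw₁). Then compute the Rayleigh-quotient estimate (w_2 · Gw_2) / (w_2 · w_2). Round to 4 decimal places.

w1 = Gv₀ = (19, 22, 36)
w2 = Gw1 = (249, 202, 372)
Gw2 = (2891, 2294, 3772)
w2·Gw2 = 249·2891 + 202·2294 + 372·3772 = 2586431; w2·w2 = 249·249 + 202·202 + 372·372 = 241189
λ ≈ 2586431/241189 = 10.7237

λ ≈ 10.7237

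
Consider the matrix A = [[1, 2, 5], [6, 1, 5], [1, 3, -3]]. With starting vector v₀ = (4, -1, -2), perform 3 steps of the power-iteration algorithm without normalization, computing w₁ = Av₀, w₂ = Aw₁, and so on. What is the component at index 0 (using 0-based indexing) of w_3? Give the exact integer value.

w1 = Av₀ = (1·4 + 2·(-1) + 5·(-2); 6·4 + 1·(-1) + 5·(-2); 1·4 + 3·(-1) + (-3)·(-2)) = (-8, 13, 7)
w2 = Aw1 = (1·(-8) + 2·13 + 5·7; 6·(-8) + 1·13 + 5·7; 1·(-8) + 3·13 + (-3)·7) = (53, 0, 10)
w3 = Aw2 = (103, 368, 23)
The requested component of w3 is 103.

103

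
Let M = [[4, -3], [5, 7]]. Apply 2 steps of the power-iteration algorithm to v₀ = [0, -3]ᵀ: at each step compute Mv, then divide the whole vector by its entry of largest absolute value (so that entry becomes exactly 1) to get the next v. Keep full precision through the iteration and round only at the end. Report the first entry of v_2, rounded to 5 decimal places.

-0.97059

Mv0 = (9.000000, -21.000000); divide by -21.000000 → v1 = (-0.428571, 1.000000)
Mv1 = (-4.714286, 4.857143); divide by 4.857143 → v2 = (-0.970588, 1.000000)
Requested entry of v2: 99/-102 = -0.97059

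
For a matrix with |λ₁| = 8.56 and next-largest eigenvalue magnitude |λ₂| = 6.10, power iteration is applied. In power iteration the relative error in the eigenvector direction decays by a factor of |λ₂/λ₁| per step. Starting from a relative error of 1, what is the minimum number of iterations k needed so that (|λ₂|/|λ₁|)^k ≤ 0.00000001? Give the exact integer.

55

|λ₂/λ₁| = 6.10/8.56 = 0.71262
Need k ≥ ln(0.00000001) / ln(0.71262) = -18.4207 / -0.3388 ≈ 54.369
Smallest integer k satisfying the bound: 55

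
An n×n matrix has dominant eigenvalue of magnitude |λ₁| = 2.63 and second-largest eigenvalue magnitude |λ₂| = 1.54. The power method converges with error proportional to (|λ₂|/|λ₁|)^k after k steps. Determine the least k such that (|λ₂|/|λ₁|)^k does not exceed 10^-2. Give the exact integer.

|λ₂/λ₁| = 1.54/2.63 = 0.58555
Need k ≥ ln(10^-2) / ln(0.58555) = -4.6052 / -0.5352 ≈ 8.605
Smallest integer k satisfying the bound: 9

9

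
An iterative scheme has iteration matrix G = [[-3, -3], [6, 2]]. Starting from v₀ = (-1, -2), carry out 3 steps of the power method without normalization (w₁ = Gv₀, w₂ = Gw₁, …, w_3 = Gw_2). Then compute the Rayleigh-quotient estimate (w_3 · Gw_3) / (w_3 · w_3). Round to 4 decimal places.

-2.5769

w1 = Gv₀ = (9, -10)
w2 = Gw1 = (3, 34)
w3 = Gw2 = (-111, 86)
Gw3 = (75, -494)
w3·Gw3 = (-111)·75 + 86·(-494) = -50809; w3·w3 = (-111)·(-111) + 86·86 = 19717
λ ≈ -50809/19717 = -2.5769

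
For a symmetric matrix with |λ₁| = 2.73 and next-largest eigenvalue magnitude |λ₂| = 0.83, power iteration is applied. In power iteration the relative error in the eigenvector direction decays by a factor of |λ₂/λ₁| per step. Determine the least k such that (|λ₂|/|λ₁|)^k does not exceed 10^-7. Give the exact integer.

|λ₂/λ₁| = 0.83/2.73 = 0.30403
Need k ≥ ln(10^-7) / ln(0.30403) = -16.1181 / -1.1906 ≈ 13.537
Smallest integer k satisfying the bound: 14

14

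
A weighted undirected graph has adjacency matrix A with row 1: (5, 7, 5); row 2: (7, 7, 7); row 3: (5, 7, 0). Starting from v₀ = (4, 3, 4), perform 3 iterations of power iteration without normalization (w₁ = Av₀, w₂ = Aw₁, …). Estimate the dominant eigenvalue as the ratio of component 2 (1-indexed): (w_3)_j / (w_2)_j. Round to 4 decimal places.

w1 = Av₀ = (5·4 + 7·3 + 5·4; 7·4 + 7·3 + 7·4; 5·4 + 7·3 + 0·4) = (61, 77, 41)
w2 = Aw1 = (5·61 + 7·77 + 5·41; 7·61 + 7·77 + 7·41; 5·61 + 7·77 + 0·41) = (1049, 1253, 844)
w3 = Aw2 = (18236, 22022, 14016)
Ratio at component: 22022 / 1253 = 17.5754

λ ≈ 17.5754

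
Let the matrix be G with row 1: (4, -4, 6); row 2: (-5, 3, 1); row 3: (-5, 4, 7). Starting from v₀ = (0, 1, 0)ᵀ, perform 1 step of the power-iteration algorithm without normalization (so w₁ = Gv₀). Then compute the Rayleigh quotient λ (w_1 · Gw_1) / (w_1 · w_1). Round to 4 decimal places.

w1 = Gv₀ = (-4, 3, 4)
Gw1 = (-4, 33, 60)
w1·Gw1 = (-4)·(-4) + 3·33 + 4·60 = 355; w1·w1 = (-4)·(-4) + 3·3 + 4·4 = 41
λ ≈ 355/41 = 8.6585

8.6585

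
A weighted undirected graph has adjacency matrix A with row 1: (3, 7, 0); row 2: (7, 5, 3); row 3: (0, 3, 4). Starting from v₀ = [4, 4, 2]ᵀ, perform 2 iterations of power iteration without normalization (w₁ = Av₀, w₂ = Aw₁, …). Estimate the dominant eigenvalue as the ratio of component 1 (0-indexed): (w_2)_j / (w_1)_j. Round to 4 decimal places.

w1 = Av₀ = (3·4 + 7·4 + 0·2; 7·4 + 5·4 + 3·2; 0·4 + 3·4 + 4·2) = (40, 54, 20)
w2 = Aw1 = (3·40 + 7·54 + 0·20; 7·40 + 5·54 + 3·20; 0·40 + 3·54 + 4·20) = (498, 610, 242)
Ratio at component: 610 / 54 = 11.2963

λ ≈ 11.2963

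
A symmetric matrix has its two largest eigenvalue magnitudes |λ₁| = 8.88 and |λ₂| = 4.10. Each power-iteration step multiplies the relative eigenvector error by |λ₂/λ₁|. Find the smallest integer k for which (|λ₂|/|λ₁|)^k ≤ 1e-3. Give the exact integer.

|λ₂/λ₁| = 4.10/8.88 = 0.46171
Need k ≥ ln(1e-3) / ln(0.46171) = -6.9078 / -0.7728 ≈ 8.938
Smallest integer k satisfying the bound: 9

9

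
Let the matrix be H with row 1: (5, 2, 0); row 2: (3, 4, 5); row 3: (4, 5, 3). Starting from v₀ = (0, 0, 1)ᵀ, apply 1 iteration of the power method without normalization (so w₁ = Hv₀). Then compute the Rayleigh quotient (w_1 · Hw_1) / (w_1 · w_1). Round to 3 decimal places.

λ ≈ 8.147

w1 = Hv₀ = (0, 5, 3)
Hw1 = (10, 35, 34)
w1·Hw1 = 0·10 + 5·35 + 3·34 = 277; w1·w1 = 0·0 + 5·5 + 3·3 = 34
λ ≈ 277/34 = 8.147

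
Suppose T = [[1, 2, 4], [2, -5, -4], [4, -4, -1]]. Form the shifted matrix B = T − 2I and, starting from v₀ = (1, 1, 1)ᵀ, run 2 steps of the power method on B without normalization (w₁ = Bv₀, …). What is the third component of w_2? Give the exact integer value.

B = T − 2I has rows (-1, 2, 4); (2, -7, -4); (4, -4, -3)
w1 = Bv₀ = ((-1)·1 + 2·1 + 4·1; 2·1 + (-7)·1 + (-4)·1; 4·1 + (-4)·1 + (-3)·1) = (5, -9, -3)
w2 = Bw1 = ((-1)·5 + 2·(-9) + 4·(-3); 2·5 + (-7)·(-9) + (-4)·(-3); 4·5 + (-4)·(-9) + (-3)·(-3)) = (-35, 85, 65)
Requested component of w2: 65

65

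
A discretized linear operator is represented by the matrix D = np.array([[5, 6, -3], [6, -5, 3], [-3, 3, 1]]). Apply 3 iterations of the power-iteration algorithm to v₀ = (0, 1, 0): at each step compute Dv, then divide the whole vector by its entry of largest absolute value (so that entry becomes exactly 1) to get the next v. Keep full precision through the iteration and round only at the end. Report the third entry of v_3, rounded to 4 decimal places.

Dv0 = (6.00000, -5.00000, 3.00000); divide by 6.00000 → v1 = (1.00000, -0.83333, 0.50000)
Dv1 = (-1.50000, 11.66667, -5.00000); divide by 11.66667 → v2 = (-0.12857, 1.00000, -0.42857)
Dv2 = (6.64286, -7.05714, 2.95714); divide by -7.05714 → v3 = (-0.94130, 1.00000, -0.41903)
Requested entry of v3: 207/-494 = -0.4190

-0.4190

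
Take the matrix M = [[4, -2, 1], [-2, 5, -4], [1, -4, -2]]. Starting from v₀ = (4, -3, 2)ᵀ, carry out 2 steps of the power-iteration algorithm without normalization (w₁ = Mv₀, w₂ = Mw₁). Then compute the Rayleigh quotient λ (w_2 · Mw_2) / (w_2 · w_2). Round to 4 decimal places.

8.0323

w1 = Mv₀ = (4·4 + (-2)·(-3) + 1·2; (-2)·4 + 5·(-3) + (-4)·2; 1·4 + (-4)·(-3) + (-2)·2) = (24, -31, 12)
w2 = Mw1 = (4·24 + (-2)·(-31) + 1·12; (-2)·24 + 5·(-31) + (-4)·12; 1·24 + (-4)·(-31) + (-2)·12) = (170, -251, 124)
Mw2 = (1306, -2091, 926)
w2·Mw2 = 170·1306 + (-251)·(-2091) + 124·926 = 861685; w2·w2 = 170·170 + (-251)·(-251) + 124·124 = 107277
λ ≈ 861685/107277 = 8.0323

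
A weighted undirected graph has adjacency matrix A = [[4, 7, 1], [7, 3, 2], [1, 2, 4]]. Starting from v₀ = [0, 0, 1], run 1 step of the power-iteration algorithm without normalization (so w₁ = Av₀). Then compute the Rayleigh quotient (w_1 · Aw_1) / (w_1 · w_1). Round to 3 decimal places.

λ ≈ 7.048

w1 = Av₀ = (4·0 + 7·0 + 1·1; 7·0 + 3·0 + 2·1; 1·0 + 2·0 + 4·1) = (1, 2, 4)
Aw1 = (22, 21, 21)
w1·Aw1 = 1·22 + 2·21 + 4·21 = 148; w1·w1 = 1·1 + 2·2 + 4·4 = 21
λ ≈ 148/21 = 7.048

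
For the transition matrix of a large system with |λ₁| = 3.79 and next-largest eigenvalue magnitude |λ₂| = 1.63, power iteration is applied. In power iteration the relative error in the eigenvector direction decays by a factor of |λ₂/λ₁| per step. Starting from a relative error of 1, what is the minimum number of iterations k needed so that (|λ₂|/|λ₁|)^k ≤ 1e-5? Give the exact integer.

14

|λ₂/λ₁| = 1.63/3.79 = 0.43008
Need k ≥ ln(1e-5) / ln(0.43008) = -11.5129 / -0.8438 ≈ 13.644
Smallest integer k satisfying the bound: 14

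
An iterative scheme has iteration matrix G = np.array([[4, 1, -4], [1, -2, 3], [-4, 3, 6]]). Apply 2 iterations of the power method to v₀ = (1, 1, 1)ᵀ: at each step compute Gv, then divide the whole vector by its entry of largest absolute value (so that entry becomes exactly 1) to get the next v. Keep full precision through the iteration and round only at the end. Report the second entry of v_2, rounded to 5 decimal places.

Gv0 = (1.000000, 2.000000, 5.000000); divide by 5.000000 → v1 = (0.200000, 0.400000, 1.000000)
Gv1 = (-2.800000, 2.400000, 6.400000); divide by 6.400000 → v2 = (-0.437500, 0.375000, 1.000000)
Requested entry of v2: 12/32 = 0.37500

0.37500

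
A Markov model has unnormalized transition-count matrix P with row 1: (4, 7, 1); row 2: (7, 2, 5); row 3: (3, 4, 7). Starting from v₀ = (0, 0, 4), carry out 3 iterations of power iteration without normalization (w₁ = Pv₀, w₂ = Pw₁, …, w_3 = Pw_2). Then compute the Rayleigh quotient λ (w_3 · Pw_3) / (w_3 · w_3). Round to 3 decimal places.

λ ≈ 13.205

w1 = Pv₀ = (4·0 + 7·0 + 1·4; 7·0 + 2·0 + 5·4; 3·0 + 4·0 + 7·4) = (4, 20, 28)
w2 = Pw1 = (4·4 + 7·20 + 1·28; 7·4 + 2·20 + 5·28; 3·4 + 4·20 + 7·28) = (184, 208, 288)
w3 = Pw2 = (2480, 3144, 3400)
Pw3 = (35328, 40648, 43816)
w3·Pw3 = 2480·35328 + 3144·40648 + 3400·43816 = 364385152; w3·w3 = 2480·2480 + 3144·3144 + 3400·3400 = 27595136
λ ≈ 364385152/27595136 = 13.205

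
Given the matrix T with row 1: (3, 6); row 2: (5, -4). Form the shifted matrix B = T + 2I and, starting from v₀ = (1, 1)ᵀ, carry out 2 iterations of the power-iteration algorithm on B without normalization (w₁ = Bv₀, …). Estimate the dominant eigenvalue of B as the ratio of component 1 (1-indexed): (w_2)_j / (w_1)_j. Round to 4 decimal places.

B = T + 2I has rows (5, 6); (5, -2)
w1 = Bv₀ = (5·1 + 6·1; 5·1 + (-2)·1) = (11, 3)
w2 = Bw1 = (5·11 + 6·3; 5·11 + (-2)·3) = (73, 49)
Ratio: 73/11 = 6.6364

μ ≈ 6.6364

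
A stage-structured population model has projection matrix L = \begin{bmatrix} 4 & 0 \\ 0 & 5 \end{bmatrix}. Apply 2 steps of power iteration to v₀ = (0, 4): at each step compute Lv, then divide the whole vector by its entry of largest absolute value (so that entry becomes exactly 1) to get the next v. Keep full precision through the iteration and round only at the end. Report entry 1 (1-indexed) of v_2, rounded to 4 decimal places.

0.0000

Lv0 = (0.00000, 20.00000); divide by 20.00000 → v1 = (0.00000, 1.00000)
Lv1 = (0.00000, 5.00000); divide by 5.00000 → v2 = (0.00000, 1.00000)
Requested entry of v2: 0/100 = 0.0000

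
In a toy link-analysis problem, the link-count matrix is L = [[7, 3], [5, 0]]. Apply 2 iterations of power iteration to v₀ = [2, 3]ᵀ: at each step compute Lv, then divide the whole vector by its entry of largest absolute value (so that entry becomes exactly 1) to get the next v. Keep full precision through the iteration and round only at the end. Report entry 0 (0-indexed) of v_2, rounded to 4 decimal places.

1.0000

Lv0 = (23.00000, 10.00000); divide by 23.00000 → v1 = (1.00000, 0.43478)
Lv1 = (8.30435, 5.00000); divide by 8.30435 → v2 = (1.00000, 0.60209)
Requested entry of v2: 191/191 = 1.0000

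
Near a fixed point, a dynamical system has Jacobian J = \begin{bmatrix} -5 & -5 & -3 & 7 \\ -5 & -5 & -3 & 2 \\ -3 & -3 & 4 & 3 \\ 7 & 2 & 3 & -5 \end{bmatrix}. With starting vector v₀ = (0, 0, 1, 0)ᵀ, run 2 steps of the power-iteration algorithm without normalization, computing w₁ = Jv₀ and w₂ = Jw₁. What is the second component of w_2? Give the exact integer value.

24

w1 = Jv₀ = ((-5)·0 + (-5)·0 + (-3)·1 + 7·0; (-5)·0 + (-5)·0 + (-3)·1 + 2·0; (-3)·0 + (-3)·0 + 4·1 + 3·0; 7·0 + 2·0 + 3·1 + (-5)·0) = (-3, -3, 4, 3)
w2 = Jw1 = ((-5)·(-3) + (-5)·(-3) + (-3)·4 + 7·3; (-5)·(-3) + (-5)·(-3) + (-3)·4 + 2·3; (-3)·(-3) + (-3)·(-3) + 4·4 + 3·3; 7·(-3) + 2·(-3) + 3·4 + (-5)·3) = (39, 24, 43, -30)
The requested component of w2 is 24.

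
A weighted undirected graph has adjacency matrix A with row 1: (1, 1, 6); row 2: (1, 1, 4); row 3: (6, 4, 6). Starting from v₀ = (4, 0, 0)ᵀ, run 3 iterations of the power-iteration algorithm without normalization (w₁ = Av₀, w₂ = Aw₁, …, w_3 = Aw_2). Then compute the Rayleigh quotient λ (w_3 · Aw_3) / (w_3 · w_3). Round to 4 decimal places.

11.4320

w1 = Av₀ = (1·4 + 1·0 + 6·0; 1·4 + 1·0 + 4·0; 6·4 + 4·0 + 6·0) = (4, 4, 24)
w2 = Aw1 = (1·4 + 1·4 + 6·24; 1·4 + 1·4 + 4·24; 6·4 + 4·4 + 6·24) = (152, 104, 184)
w3 = Aw2 = (1360, 992, 2432)
Aw3 = (16944, 12080, 26720)
w3·Aw3 = 1360·16944 + 992·12080 + 2432·26720 = 100010240; w3·w3 = 1360·1360 + 992·992 + 2432·2432 = 8748288
λ ≈ 100010240/8748288 = 11.4320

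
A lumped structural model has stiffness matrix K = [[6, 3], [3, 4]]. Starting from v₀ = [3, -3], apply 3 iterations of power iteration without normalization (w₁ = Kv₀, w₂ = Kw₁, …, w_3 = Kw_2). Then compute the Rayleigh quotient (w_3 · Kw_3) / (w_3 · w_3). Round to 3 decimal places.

8.131

w1 = Kv₀ = (6·3 + 3·(-3); 3·3 + 4·(-3)) = (9, -3)
w2 = Kw1 = (6·9 + 3·(-3); 3·9 + 4·(-3)) = (45, 15)
w3 = Kw2 = (315, 195)
Kw3 = (2475, 1725)
w3·Kw3 = 315·2475 + 195·1725 = 1116000; w3·w3 = 315·315 + 195·195 = 137250
λ ≈ 1116000/137250 = 8.131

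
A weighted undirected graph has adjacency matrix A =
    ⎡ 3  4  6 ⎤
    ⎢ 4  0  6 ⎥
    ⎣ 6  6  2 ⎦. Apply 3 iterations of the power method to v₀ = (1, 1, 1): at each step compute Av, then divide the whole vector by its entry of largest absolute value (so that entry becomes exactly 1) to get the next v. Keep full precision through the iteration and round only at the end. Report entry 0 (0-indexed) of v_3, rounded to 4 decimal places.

Av0 = (13.00000, 10.00000, 14.00000); divide by 14.00000 → v1 = (0.92857, 0.71429, 1.00000)
Av1 = (11.64286, 9.71429, 11.85714); divide by 11.85714 → v2 = (0.98193, 0.81928, 1.00000)
Av2 = (12.22289, 9.92771, 12.80723); divide by 12.80723 → v3 = (0.95437, 0.77516, 1.00000)
Requested entry of v3: 2029/2126 = 0.9544

0.9544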